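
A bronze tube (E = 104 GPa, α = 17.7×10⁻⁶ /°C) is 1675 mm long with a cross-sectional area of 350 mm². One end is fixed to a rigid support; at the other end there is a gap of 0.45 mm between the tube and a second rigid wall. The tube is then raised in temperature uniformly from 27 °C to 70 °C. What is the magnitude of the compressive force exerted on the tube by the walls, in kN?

P ≈ 17.9 kN

Free thermal elongation = αΔT L = 17.7×10⁻⁶ × 43 × 1675 = 1.275 mm.
The gap closes (δ_free > 0.45 mm) and the wall then resists a further 1.275 − 0.45 = 0.8248 mm of expansion.
That suppressed elongation corresponds to σ = E·Δ/L = 104×10³ × 0.8248/1675 = 51.21 MPa.
Force on the wall = σA = 51.21 × 350 mm² = 17.92 kN.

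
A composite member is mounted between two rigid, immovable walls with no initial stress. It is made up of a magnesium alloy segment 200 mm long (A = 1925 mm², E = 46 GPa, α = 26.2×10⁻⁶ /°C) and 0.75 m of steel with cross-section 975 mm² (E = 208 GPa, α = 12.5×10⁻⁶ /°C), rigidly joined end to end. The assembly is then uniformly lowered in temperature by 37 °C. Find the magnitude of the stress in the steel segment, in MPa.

σ ≈ 93.1 MPa (tensile)

If the supports were absent, the total length change would be Σ αᵢΔT Lᵢ = 26.2×10⁻⁶×37×200 + 12.5×10⁻⁶×37×750 = 0.5408 mm.
The rigid supports impose zero overall length change; the single axial force P common to all segments must satisfy P Σ Lᵢ/(AᵢEᵢ) = δ_free.
The series flexibility is Σ Lᵢ/(AᵢEᵢ) = 200/(1925×46×10³) + 750/(975×208×10³) = 5.957×10⁻⁶ mm/N.
P = 0.5408 / 5.957×10⁻⁶ = 90780 N = 90.78 kN, tensile.
σ_{steel} = P / A = 90780 / 975 = 93.11 MPa.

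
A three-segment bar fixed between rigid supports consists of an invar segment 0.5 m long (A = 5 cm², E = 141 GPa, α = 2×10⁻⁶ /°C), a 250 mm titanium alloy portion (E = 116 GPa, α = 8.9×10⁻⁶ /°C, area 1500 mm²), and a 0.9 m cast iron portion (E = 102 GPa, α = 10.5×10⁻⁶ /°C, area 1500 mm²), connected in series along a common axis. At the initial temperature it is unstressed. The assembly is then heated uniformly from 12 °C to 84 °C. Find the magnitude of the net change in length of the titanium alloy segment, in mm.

|ΔL| ≈ 0.0692 mm

With the walls removed the bar would change length by δ_free = Σ αᵢΔT Lᵢ = 2×10⁻⁶×72×500 + 8.9×10⁻⁶×72×250 + 10.5×10⁻⁶×72×900 = 0.9126 mm.
The rigid supports impose zero overall length change; the single axial force P common to all segments must satisfy P Σ Lᵢ/(AᵢEᵢ) = δ_free.
The series flexibility is Σ Lᵢ/(AᵢEᵢ) = 500/(500×141×10³) + 250/(1500×116×10³) + 900/(1500×102×10³) = 1.441×10⁻⁵ mm/N.
Hence P = δ_free / Σ(L/AE) = 0.9126/1.441×10⁻⁵ = 63.33 kN (compressive).
For the titanium alloy segment, free thermal change = 8.9×10⁻⁶×72×250 = 0.1602 mm and elastic change from P = 63330×250/(1500×116×10³) = 0.09098 mm; these oppose, so the net change is 0.0692 mm (segment lengthens).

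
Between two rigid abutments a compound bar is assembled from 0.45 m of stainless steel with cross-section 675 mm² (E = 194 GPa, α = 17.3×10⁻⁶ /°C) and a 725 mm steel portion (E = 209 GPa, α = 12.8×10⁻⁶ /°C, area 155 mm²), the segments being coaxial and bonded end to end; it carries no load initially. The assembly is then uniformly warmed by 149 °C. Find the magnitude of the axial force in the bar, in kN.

Free thermal expansion of the whole bar: Σ αᵢΔT Lᵢ = 17.3×10⁻⁶×149×450 + 12.8×10⁻⁶×149×725 = 2.543 mm.
The walls prevent any net length change, so an axial force P (same in every segment) develops. Compatibility: P · Σ Lᵢ/(AᵢEᵢ) = δ_free.
The series flexibility is Σ Lᵢ/(AᵢEᵢ) = 450/(675×194×10³) + 725/(155×209×10³) = 2.582×10⁻⁵ mm/N.
So P = 2.543 / 2.582×10⁻⁵ = 98.49 kN, compressive.

P ≈ 98.5 kN (compressive)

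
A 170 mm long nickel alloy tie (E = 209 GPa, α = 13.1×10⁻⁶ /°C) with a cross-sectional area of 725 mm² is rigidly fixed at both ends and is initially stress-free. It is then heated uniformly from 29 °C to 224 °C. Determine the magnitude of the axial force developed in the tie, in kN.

With zero net strain, σ = E·αΔT = 209 GPa × 13.1×10⁻⁶ × 195 = 533.9 MPa.
P = AEαΔT = 725 × 209×10³ × 13.1×10⁻⁶ × 195 = 387.1 kN (compressive).

P ≈ 387 kN (compressive)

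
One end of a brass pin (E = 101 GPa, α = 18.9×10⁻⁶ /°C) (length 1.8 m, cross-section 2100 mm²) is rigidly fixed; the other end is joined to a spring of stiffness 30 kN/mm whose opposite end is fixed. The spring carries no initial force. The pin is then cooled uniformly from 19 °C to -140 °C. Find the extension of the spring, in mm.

δ ≈ 4.31 mm

Free thermal contraction: δ_free = αΔT L = 18.9×10⁻⁶ × 159 × 1800 = 5.409 mm.
Let P be the tensile force in the spring. The pin extends elastically by PL/(AE) and the spring stretches by P/k; together these equal δ_free.
P [ L/(AE) + 1/k ] = δ_free → P [ 1800/(2100×101×10³) + 1/(30×10³) ] = 5.409.
P = 5.409 / 4.182×10⁻⁵ = 129300 N.
Spring extension = P/k = 129300/(30×10³) = 4.311 mm.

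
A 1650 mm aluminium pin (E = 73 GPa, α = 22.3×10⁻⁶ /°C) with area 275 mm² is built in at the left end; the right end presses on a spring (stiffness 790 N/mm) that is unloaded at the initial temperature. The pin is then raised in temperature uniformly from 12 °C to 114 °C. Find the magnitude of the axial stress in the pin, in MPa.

σ ≈ 10.1 MPa (compressive)

The unrestrained thermal change is αΔT L = 22.3×10⁻⁶ × 102 × 1650 = 3.753 mm.
Let P be the compressive force at the spring. The pin shortens elastically by PL/(AE) and the spring compresses by P/k; together these equal δ_free.
So P = δ_free / [L/(AE) + 1/k] = 3.753 / [ 1650/(275×73×10³) + 1/(790) ].
P = 3.753 / 0.001348 = 2784 N.
σ = P/A = 2784/275 = 10.12 MPa.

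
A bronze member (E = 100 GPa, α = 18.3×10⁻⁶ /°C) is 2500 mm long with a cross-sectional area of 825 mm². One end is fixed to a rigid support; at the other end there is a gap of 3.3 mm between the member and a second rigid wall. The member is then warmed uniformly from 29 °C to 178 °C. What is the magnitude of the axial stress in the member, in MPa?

If the wall were absent the member would grow by αΔT L = 18.3×10⁻⁶ × 149 × 2500 = 6.817 mm.
This exceeds the 3.3 mm gap, so the wall pushes back. The portion of expansion that must be recovered elastically is δ_free − gap = 6.817 − 3.3 = 3.517 mm.
That suppressed elongation corresponds to σ = E·Δ/L = 100×10³ × 3.517/2500 = 140.7 MPa.

σ ≈ 141 MPa (compressive)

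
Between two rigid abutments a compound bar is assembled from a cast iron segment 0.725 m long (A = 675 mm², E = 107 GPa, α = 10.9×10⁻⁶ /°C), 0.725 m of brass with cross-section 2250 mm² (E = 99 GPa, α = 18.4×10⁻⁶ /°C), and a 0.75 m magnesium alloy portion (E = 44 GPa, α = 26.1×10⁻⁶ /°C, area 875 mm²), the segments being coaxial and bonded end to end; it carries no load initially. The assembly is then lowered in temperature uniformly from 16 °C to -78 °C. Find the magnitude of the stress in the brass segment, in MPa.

Free thermal contraction of the whole bar: Σ αᵢΔT Lᵢ = 10.9×10⁻⁶×94×725 + 18.4×10⁻⁶×94×725 + 26.1×10⁻⁶×94×750 = 3.837 mm.
Since the ends are fixed, an axial force P builds up, equal in every segment, with P · Σ Lᵢ/(AᵢEᵢ) = δ_free.
The series flexibility is Σ Lᵢ/(AᵢEᵢ) = 725/(675×107×10³) + 725/(2250×99×10³) + 750/(875×44×10³) = 3.277×10⁻⁵ mm/N.
So P = 3.837 / 3.277×10⁻⁵ = 117.1 kN, tensile.
σ_{brass} = P / A = 117100 / 2250 = 52.03 MPa.

σ ≈ 52 MPa (tensile)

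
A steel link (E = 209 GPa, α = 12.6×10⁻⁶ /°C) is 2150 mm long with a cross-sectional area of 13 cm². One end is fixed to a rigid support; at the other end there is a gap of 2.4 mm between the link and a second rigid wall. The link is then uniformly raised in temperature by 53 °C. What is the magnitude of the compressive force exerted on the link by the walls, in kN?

P ≈ 0 kN

Free thermal elongation = αΔT L = 12.6×10⁻⁶ × 53 × 2150 = 1.436 mm.
This is smaller than the 2.4 mm clearance, so the link expands freely without reaching the stop — the stress is zero.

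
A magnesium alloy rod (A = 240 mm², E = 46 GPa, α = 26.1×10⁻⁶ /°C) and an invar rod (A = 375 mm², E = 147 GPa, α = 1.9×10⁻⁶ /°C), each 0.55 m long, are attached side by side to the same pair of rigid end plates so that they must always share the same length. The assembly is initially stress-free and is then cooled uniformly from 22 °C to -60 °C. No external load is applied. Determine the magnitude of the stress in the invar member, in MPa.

Both members must finish at the same length. With the larger α, the magnesium alloy tends to over-contract; the plates restrain it, putting the magnesium alloy in tension and the invar in compression. With no external load the two internal forces are equal and opposite, magnitude P.
Equating the net (thermal + elastic) strains gives |α₁ − α₂|·ΔT = P·[1/(A₁E₁) + 1/(A₂E₂)].
|α₁ − α₂|·ΔT = 24.2×10⁻⁶ × 82 = 0.001984.
1/(A₁E₁) + 1/(A₂E₂) = 1/(240×46×10³) + 1/(375×147×10³) = 1.087×10⁻⁷ N⁻¹.
So P = 0.001984 / 1.087×10⁻⁷ = 18.25 kN.
σ_{invar} = P/A₂ = 18250/375 = 48.67 MPa, compressive.

σ ≈ 48.7 MPa (compressive)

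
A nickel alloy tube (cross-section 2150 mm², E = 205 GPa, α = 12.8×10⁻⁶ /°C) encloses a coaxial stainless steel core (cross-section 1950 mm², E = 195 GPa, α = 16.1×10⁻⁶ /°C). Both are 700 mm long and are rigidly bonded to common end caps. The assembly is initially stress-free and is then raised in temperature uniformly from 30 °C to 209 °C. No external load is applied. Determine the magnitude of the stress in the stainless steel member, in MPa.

The stainless steel has the larger α, so on heating it would change length more than the nickel alloy if both were free. The rigid plates force a common final length, so the stainless steel is put into compression and the nickel alloy into tension, with equal and opposite forces P (no external load).
Equating the net (thermal + elastic) strains gives |α₁ − α₂|·ΔT = P·[1/(A₁E₁) + 1/(A₂E₂)].
|α₁ − α₂|·ΔT = 3.3×10⁻⁶ × 179 = 0.0005907.
1/(A₁E₁) + 1/(A₂E₂) = 1/(2150×205×10³) + 1/(1950×195×10³) = 4.899×10⁻⁹ N⁻¹.
P = 0.0005907 / 4.899×10⁻⁹ = 120600 N = 120.6 kN.
σ_{stainless steel} = P/A₂ = 120600/1950 = 61.84 MPa, compressive.

σ ≈ 61.8 MPa (compressive)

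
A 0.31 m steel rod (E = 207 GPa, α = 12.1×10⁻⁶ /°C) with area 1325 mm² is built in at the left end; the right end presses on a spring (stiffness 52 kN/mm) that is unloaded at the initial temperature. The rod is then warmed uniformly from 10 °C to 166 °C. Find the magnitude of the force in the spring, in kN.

The unrestrained thermal change is αΔT L = 12.1×10⁻⁶ × 156 × 310 = 0.5852 mm.
Let P be the compressive force at the spring. The rod shortens elastically by PL/(AE) and the spring compresses by P/k; together these equal δ_free.
P [ L/(AE) + 1/k ] = δ_free → P [ 310/(1325×207×10³) + 1/(52×10³) ] = 0.5852.
P = 0.5852 / 2.036×10⁻⁵ = 28740 N.

P ≈ 28.7 kN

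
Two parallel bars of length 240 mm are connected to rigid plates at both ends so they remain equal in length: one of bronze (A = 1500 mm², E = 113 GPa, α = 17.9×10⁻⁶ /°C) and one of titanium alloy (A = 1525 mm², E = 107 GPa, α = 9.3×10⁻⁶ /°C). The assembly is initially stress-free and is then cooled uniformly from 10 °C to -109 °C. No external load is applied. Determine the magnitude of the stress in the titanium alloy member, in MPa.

σ ≈ 55.8 MPa (compressive)

Equilibrium of a rigid end plate with no external load gives equal and opposite internal forces ±P in the two members. Since α_{bronze} > α_{titanium alloy}, cooling drives the bronze into tension and the titanium alloy into compression.
Setting the final lengths equal and cancelling L: (α₁ − α₂)ΔT = P/(A₁E₁) + P/(A₂E₂).
|α₁ − α₂|·ΔT = 8.6×10⁻⁶ × 119 = 0.001023.
1/(A₁E₁) + 1/(A₂E₂) = 1/(1500×113×10³) + 1/(1525×107×10³) = 1.203×10⁻⁸ N⁻¹.
So P = 0.001023 / 1.203×10⁻⁸ = 85.08 kN.
σ_{titanium alloy} = P/A₂ = 85080/1525 = 55.79 MPa, compressive.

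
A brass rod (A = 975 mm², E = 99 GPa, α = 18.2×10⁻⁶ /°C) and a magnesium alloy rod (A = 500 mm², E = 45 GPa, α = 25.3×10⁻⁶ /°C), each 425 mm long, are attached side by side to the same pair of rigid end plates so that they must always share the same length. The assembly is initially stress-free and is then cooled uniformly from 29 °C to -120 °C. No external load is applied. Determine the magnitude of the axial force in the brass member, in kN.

P ≈ 19.3 kN (compressive in the brass)

Equilibrium of a rigid end plate with no external load gives equal and opposite internal forces ±P in the two members. Since α_{magnesium alloy} > α_{brass}, cooling drives the magnesium alloy into tension and the brass into compression.
Setting the final lengths equal and cancelling L: (α₁ − α₂)ΔT = P/(A₁E₁) + P/(A₂E₂).
|α₁ − α₂|·ΔT = 7.1×10⁻⁶ × 149 = 0.001058.
1/(A₁E₁) + 1/(A₂E₂) = 1/(975×99×10³) + 1/(500×45×10³) = 5.48×10⁻⁸ N⁻¹.
P = 0.001058 / 5.48×10⁻⁸ = 19300 N = 19.3 kN.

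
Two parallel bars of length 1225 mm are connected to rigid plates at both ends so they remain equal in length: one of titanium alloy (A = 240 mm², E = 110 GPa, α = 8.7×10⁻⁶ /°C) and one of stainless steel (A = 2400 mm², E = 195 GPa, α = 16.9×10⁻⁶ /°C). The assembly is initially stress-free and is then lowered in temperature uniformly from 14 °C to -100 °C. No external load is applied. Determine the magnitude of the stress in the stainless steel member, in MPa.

σ ≈ 9.73 MPa (tensile)

Equilibrium of a rigid end plate with no external load gives equal and opposite internal forces ±P in the two members. Since α_{stainless steel} > α_{titanium alloy}, cooling drives the stainless steel into tension and the titanium alloy into compression.
Compatibility of the two members (thermal + elastic change equal): (α₁ − α₂)ΔT = P·[1/(A₁E₁) + 1/(A₂E₂)].
|α₁ − α₂|·ΔT = 8.2×10⁻⁶ × 114 = 0.0009348.
1/(A₁E₁) + 1/(A₂E₂) = 1/(240×110×10³) + 1/(2400×195×10³) = 4.002×10⁻⁸ N⁻¹.
P = 0.0009348 / 4.002×10⁻⁸ = 23360 N = 23.36 kN.
σ_{stainless steel} = P/A₂ = 23360/2400 = 9.734 MPa, tensile.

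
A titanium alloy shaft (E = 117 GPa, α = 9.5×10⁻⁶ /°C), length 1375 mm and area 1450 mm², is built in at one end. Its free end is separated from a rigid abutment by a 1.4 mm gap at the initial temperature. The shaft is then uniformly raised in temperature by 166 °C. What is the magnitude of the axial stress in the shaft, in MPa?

Unrestrained expansion: δ_free = αΔT L = 9.5×10⁻⁶ × 166 × 1375 = 2.168 mm.
After closing the 1.4 mm clearance, 2.168 − 1.4 = 0.7684 mm of expansion remains to be suppressed by the wall.
Compatibility: PL/(AE) = 0.7684 mm, so σ = P/A = E × (0.7684/1375) = 65.38 MPa.

σ ≈ 65.4 MPa (compressive)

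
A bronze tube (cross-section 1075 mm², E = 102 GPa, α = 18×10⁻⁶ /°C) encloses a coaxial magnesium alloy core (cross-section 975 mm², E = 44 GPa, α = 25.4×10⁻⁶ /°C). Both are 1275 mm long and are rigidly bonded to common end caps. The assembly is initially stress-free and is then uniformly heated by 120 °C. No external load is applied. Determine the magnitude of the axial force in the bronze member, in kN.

P ≈ 27.4 kN (tensile in the bronze)

Both members must finish at the same length. With the larger α, the magnesium alloy tends to over-expand; the plates restrain it, putting the magnesium alloy in compression and the bronze in tension. With no external load the two internal forces are equal and opposite, magnitude P.
Equating the net (thermal + elastic) strains gives |α₁ − α₂|·ΔT = P·[1/(A₁E₁) + 1/(A₂E₂)].
|α₁ − α₂|·ΔT = 7.4×10⁻⁶ × 120 = 0.000888.
1/(A₁E₁) + 1/(A₂E₂) = 1/(1075×102×10³) + 1/(975×44×10³) = 3.243×10⁻⁸ N⁻¹.
P = 0.000888 / 3.243×10⁻⁸ = 27380 N = 27.38 kN.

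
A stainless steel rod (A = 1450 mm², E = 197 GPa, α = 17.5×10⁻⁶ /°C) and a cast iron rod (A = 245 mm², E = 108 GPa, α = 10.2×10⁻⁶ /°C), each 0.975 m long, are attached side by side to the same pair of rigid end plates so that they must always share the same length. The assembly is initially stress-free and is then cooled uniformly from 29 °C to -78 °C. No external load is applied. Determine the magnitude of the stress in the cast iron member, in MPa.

σ ≈ 77.2 MPa (compressive)

The stainless steel has the larger α, so on cooling it would change length more than the cast iron if both were free. The rigid plates force a common final length, so the stainless steel is put into tension and the cast iron into compression, with equal and opposite forces P (no external load).
Compatibility of the two members (thermal + elastic change equal): (α₁ − α₂)ΔT = P·[1/(A₁E₁) + 1/(A₂E₂)].
|α₁ − α₂|·ΔT = 7.3×10⁻⁶ × 107 = 0.0007811.
1/(A₁E₁) + 1/(A₂E₂) = 1/(1450×197×10³) + 1/(245×108×10³) = 4.129×10⁻⁸ N⁻¹.
So P = 0.0007811 / 4.129×10⁻⁸ = 18.92 kN.
σ_{cast iron} = P/A₂ = 18920/245 = 77.21 MPa, compressive.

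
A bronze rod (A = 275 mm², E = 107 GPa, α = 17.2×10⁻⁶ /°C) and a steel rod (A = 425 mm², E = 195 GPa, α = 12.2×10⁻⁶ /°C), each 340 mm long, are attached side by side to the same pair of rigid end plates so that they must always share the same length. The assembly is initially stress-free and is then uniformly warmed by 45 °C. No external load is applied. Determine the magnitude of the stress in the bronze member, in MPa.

Both members must finish at the same length. With the larger α, the bronze tends to over-expand; the plates restrain it, putting the bronze in compression and the steel in tension. With no external load the two internal forces are equal and opposite, magnitude P.
Equating the net (thermal + elastic) strains gives |α₁ − α₂|·ΔT = P·[1/(A₁E₁) + 1/(A₂E₂)].
|α₁ − α₂|·ΔT = 5×10⁻⁶ × 45 = 0.000225.
1/(A₁E₁) + 1/(A₂E₂) = 1/(275×107×10³) + 1/(425×195×10³) = 4.605×10⁻⁸ N⁻¹.
P = 0.000225 / 4.605×10⁻⁸ = 4886 N = 4.886 kN.
σ_{bronze} = P/A₁ = 4886/275 = 17.77 MPa, compressive.

σ ≈ 17.8 MPa (compressive)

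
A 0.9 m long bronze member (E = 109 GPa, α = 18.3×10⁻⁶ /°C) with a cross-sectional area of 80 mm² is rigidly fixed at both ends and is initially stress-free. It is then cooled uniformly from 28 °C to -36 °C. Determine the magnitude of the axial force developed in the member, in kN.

The ends cannot move, so σ = EαΔT = 109×10³ × 18.3×10⁻⁶ × 64 = 127.7 MPa.
Axial force P = σA = 127.7 × 80 = 10210 N = 10.21 kN, tensile.

P ≈ 10.2 kN (tensile)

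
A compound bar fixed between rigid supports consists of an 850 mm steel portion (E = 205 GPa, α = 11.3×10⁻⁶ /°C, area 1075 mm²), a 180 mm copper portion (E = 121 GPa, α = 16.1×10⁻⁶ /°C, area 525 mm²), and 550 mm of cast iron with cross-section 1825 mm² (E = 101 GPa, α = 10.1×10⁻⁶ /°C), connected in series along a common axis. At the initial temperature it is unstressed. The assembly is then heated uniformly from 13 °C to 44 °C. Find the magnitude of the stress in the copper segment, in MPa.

σ ≈ 110 MPa (compressive)

With the walls removed the bar would change length by δ_free = Σ αᵢΔT Lᵢ = 11.3×10⁻⁶×31×850 + 16.1×10⁻⁶×31×180 + 10.1×10⁻⁶×31×550 = 0.5598 mm.
The rigid supports impose zero overall length change; the single axial force P common to all segments must satisfy P Σ Lᵢ/(AᵢEᵢ) = δ_free.
Σ Lᵢ/(AᵢEᵢ) = 850/(1075×205×10³) + 180/(525×121×10³) + 550/(1825×101×10³) = 9.674×10⁻⁶ mm/N.
Hence P = δ_free / Σ(L/AE) = 0.5598/9.674×10⁻⁶ = 57.86 kN (compressive).
σ_{copper} = P / A = 57860 / 525 = 110.2 MPa.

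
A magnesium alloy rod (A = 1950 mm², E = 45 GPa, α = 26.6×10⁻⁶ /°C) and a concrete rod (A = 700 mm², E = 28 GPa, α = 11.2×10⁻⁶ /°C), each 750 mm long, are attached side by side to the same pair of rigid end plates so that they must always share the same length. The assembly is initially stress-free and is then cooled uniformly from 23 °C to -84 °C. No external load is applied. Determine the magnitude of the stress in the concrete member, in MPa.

Equilibrium of a rigid end plate with no external load gives equal and opposite internal forces ±P in the two members. Since α_{magnesium alloy} > α_{concrete}, cooling drives the magnesium alloy into tension and the concrete into compression.
Compatibility of the two members (thermal + elastic change equal): (α₁ − α₂)ΔT = P·[1/(A₁E₁) + 1/(A₂E₂)].
|α₁ − α₂|·ΔT = 15.4×10⁻⁶ × 107 = 0.001648.
1/(A₁E₁) + 1/(A₂E₂) = 1/(1950×45×10³) + 1/(700×28×10³) = 6.242×10⁻⁸ N⁻¹.
So P = 0.001648 / 6.242×10⁻⁸ = 26.4 kN.
σ_{concrete} = P/A₂ = 26400/700 = 37.71 MPa, compressive.

σ ≈ 37.7 MPa (compressive)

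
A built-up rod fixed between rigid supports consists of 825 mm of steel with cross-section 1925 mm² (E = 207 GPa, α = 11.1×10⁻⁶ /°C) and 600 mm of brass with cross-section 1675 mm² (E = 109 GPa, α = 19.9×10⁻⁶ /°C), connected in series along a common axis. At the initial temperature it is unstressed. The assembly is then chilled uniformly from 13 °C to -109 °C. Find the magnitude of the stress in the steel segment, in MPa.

With the walls removed the bar would change length by δ_free = Σ αᵢΔT Lᵢ = 11.1×10⁻⁶×122×825 + 19.9×10⁻⁶×122×600 = 2.574 mm.
Since the ends are fixed, an axial force P builds up, equal in every segment, with P · Σ Lᵢ/(AᵢEᵢ) = δ_free.
The series flexibility is Σ Lᵢ/(AᵢEᵢ) = 825/(1925×207×10³) + 600/(1675×109×10³) = 5.357×10⁻⁶ mm/N.
Hence P = δ_free / Σ(L/AE) = 2.574/5.357×10⁻⁶ = 480.5 kN (tensile).
σ_{steel} = P / A = 480500 / 1925 = 249.6 MPa.

σ ≈ 250 MPa (tensile)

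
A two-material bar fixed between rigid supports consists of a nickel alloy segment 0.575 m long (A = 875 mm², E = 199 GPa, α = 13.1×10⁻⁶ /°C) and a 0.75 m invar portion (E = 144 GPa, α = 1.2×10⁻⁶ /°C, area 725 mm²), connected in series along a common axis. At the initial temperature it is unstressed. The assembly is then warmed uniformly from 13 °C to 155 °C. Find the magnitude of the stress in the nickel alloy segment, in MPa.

With the walls removed the bar would change length by δ_free = Σ αᵢΔT Lᵢ = 13.1×10⁻⁶×142×575 + 1.2×10⁻⁶×142×750 = 1.197 mm.
Since the ends are fixed, an axial force P builds up, equal in every segment, with P · Σ Lᵢ/(AᵢEᵢ) = δ_free.
The series flexibility is Σ Lᵢ/(AᵢEᵢ) = 575/(875×199×10³) + 750/(725×144×10³) = 1.049×10⁻⁵ mm/N.
So P = 1.197 / 1.049×10⁻⁵ = 114.2 kN, compressive.
σ_{nickel alloy} = P / A = 114200 / 875 = 130.5 MPa.

σ ≈ 131 MPa (compressive)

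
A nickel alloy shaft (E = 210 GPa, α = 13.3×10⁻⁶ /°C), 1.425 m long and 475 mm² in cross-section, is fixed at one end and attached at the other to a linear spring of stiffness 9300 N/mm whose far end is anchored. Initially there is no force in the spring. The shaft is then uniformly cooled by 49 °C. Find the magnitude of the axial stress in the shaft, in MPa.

σ ≈ 16.1 MPa (tensile)

Free thermal contraction: δ_free = αΔT L = 13.3×10⁻⁶ × 49 × 1425 = 0.9287 mm.
With a force P in the spring, the elastic change of the shaft is PL/(AE) and that of the spring is P/k; compatibility requires their sum to equal δ_free.
P [ L/(AE) + 1/k ] = δ_free → P [ 1425/(475×210×10³) + 1/(9300) ] = 0.9287.
P = 0.9287 / 0.0001218 = 7624 N.
σ = P/A = 7624/475 = 16.05 MPa.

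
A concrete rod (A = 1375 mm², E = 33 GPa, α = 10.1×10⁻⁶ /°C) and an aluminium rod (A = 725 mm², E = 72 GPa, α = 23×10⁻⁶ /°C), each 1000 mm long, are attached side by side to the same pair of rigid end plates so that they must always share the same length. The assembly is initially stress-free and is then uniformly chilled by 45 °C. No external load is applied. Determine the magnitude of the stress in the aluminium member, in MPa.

Both members must finish at the same length. With the larger α, the aluminium tends to over-contract; the plates restrain it, putting the aluminium in tension and the concrete in compression. With no external load the two internal forces are equal and opposite, magnitude P.
Equating the net (thermal + elastic) strains gives |α₁ − α₂|·ΔT = P·[1/(A₁E₁) + 1/(A₂E₂)].
|α₁ − α₂|·ΔT = 12.9×10⁻⁶ × 45 = 0.0005805.
1/(A₁E₁) + 1/(A₂E₂) = 1/(1375×33×10³) + 1/(725×72×10³) = 4.12×10⁻⁸ N⁻¹.
P = 0.0005805 / 4.12×10⁻⁸ = 14090 N = 14.09 kN.
σ_{aluminium} = P/A₂ = 14090/725 = 19.44 MPa, tensile.

σ ≈ 19.4 MPa (tensile)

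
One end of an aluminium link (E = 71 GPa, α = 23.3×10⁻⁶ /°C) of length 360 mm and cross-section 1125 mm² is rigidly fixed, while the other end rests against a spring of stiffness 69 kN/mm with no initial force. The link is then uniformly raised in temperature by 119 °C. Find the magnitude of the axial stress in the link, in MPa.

If the spring were absent the link would lengthen by αΔT L = 23.3×10⁻⁶ × 119 × 360 = 0.9982 mm.
With a force P in the spring, the elastic change of the link is PL/(AE) and that of the spring is P/k; compatibility requires their sum to equal δ_free.
So P = δ_free / [L/(AE) + 1/k] = 0.9982 / [ 360/(1125×71×10³) + 1/(69×10³) ].
P = 0.9982 / 1.9×10⁻⁵ = 52540 N.
σ = P/A = 52540/1125 = 46.7 MPa.

σ ≈ 46.7 MPa (compressive)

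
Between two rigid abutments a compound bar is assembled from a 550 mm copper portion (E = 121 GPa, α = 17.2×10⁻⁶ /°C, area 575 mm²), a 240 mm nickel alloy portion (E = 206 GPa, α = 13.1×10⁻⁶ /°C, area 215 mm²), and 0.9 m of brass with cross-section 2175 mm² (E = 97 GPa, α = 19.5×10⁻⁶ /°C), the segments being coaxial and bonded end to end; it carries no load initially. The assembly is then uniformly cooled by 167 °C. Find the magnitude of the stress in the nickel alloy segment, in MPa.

With the walls removed the bar would change length by δ_free = Σ αᵢΔT Lᵢ = 17.2×10⁻⁶×167×550 + 13.1×10⁻⁶×167×240 + 19.5×10⁻⁶×167×900 = 5.036 mm.
The walls prevent any net length change, so an axial force P (same in every segment) develops. Compatibility: P · Σ Lᵢ/(AᵢEᵢ) = δ_free.
Σ Lᵢ/(AᵢEᵢ) = 550/(575×121×10³) + 240/(215×206×10³) + 900/(2175×97×10³) = 1.759×10⁻⁵ mm/N.
P = 5.036 / 1.759×10⁻⁵ = 286300 N = 286.3 kN, tensile.
σ_{nickel alloy} = P / A = 286300 / 215 = 1332 MPa.

σ ≈ 1330 MPa (tensile)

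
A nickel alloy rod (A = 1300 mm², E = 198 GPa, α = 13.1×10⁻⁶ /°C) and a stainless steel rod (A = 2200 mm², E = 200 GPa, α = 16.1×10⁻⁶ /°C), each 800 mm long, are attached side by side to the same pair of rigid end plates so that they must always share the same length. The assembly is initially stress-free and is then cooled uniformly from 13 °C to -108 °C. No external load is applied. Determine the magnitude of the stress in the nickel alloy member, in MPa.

Both members must finish at the same length. With the larger α, the stainless steel tends to over-contract; the plates restrain it, putting the stainless steel in tension and the nickel alloy in compression. With no external load the two internal forces are equal and opposite, magnitude P.
Setting the final lengths equal and cancelling L: (α₁ − α₂)ΔT = P/(A₁E₁) + P/(A₂E₂).
|α₁ − α₂|·ΔT = 3×10⁻⁶ × 121 = 0.000363.
1/(A₁E₁) + 1/(A₂E₂) = 1/(1300×198×10³) + 1/(2200×200×10³) = 6.158×10⁻⁹ N⁻¹.
So P = 0.000363 / 6.158×10⁻⁹ = 58.95 kN.
σ_{nickel alloy} = P/A₁ = 58950/1300 = 45.35 MPa, compressive.

σ ≈ 45.3 MPa (compressive)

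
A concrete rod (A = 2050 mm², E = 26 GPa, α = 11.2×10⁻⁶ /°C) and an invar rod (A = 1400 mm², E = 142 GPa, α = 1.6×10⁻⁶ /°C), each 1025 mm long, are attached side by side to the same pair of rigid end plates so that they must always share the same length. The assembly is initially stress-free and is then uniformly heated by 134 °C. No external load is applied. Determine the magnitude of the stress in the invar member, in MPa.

σ ≈ 38.6 MPa (tensile)

Equilibrium of a rigid end plate with no external load gives equal and opposite internal forces ±P in the two members. Since α_{concrete} > α_{invar}, heating drives the concrete into compression and the invar into tension.
Setting the final lengths equal and cancelling L: (α₁ − α₂)ΔT = P/(A₁E₁) + P/(A₂E₂).
|α₁ − α₂|·ΔT = 9.6×10⁻⁶ × 134 = 0.001286.
1/(A₁E₁) + 1/(A₂E₂) = 1/(2050×26×10³) + 1/(1400×142×10³) = 2.379×10⁻⁸ N⁻¹.
P = 0.001286 / 2.379×10⁻⁸ = 54070 N = 54.07 kN.
σ_{invar} = P/A₂ = 54070/1400 = 38.62 MPa, tensile.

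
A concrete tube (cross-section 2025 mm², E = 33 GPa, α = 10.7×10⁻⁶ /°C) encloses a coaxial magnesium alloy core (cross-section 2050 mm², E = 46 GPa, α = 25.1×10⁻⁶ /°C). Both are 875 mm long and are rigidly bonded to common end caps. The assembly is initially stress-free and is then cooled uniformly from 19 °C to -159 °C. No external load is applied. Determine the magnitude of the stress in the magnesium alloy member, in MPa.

Equilibrium of a rigid end plate with no external load gives equal and opposite internal forces ±P in the two members. Since α_{magnesium alloy} > α_{concrete}, cooling drives the magnesium alloy into tension and the concrete into compression.
Compatibility of the two members (thermal + elastic change equal): (α₁ − α₂)ΔT = P·[1/(A₁E₁) + 1/(A₂E₂)].
|α₁ − α₂|·ΔT = 14.4×10⁻⁶ × 178 = 0.002563.
1/(A₁E₁) + 1/(A₂E₂) = 1/(2025×33×10³) + 1/(2050×46×10³) = 2.557×10⁻⁸ N⁻¹.
So P = 0.002563 / 2.557×10⁻⁸ = 100.2 kN.
σ_{magnesium alloy} = P/A₂ = 100200/2050 = 48.9 MPa, tensile.

σ ≈ 48.9 MPa (tensile)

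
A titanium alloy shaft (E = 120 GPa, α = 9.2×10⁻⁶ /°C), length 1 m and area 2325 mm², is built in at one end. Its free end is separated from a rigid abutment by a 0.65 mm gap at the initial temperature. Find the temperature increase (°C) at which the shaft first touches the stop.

ΔT ≈ 70.7 °C

Contact occurs when the free expansion equals the gap: αΔT L = 0.65 mm.
So ΔT = g/(αL) = 0.65/(9.2×10⁻⁶ × 1000) = 70.65 °C.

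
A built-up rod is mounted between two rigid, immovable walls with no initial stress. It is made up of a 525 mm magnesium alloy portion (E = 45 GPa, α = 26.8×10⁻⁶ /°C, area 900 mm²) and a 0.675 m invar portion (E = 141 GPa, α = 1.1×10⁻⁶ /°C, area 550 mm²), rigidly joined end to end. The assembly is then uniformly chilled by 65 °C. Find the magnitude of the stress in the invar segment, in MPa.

With the walls removed the bar would change length by δ_free = Σ αᵢΔT Lᵢ = 26.8×10⁻⁶×65×525 + 1.1×10⁻⁶×65×675 = 0.9628 mm.
Since the ends are fixed, an axial force P builds up, equal in every segment, with P · Σ Lᵢ/(AᵢEᵢ) = δ_free.
The series flexibility is Σ Lᵢ/(AᵢEᵢ) = 525/(900×45×10³) + 675/(550×141×10³) = 2.167×10⁻⁵ mm/N.
P = 0.9628 / 2.167×10⁻⁵ = 44440 N = 44.44 kN, tensile.
σ_{invar} = P / A = 44440 / 550 = 80.79 MPa.

σ ≈ 80.8 MPa (tensile)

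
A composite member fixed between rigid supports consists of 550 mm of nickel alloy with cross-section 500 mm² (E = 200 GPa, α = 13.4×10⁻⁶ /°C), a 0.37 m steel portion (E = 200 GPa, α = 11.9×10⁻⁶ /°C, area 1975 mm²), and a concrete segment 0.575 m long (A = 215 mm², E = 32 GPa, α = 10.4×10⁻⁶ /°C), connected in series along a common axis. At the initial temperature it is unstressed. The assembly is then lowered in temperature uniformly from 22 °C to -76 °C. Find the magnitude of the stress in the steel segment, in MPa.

σ ≈ 9.79 MPa (tensile)

With the walls removed the bar would change length by δ_free = Σ αᵢΔT Lᵢ = 13.4×10⁻⁶×98×550 + 11.9×10⁻⁶×98×370 + 10.4×10⁻⁶×98×575 = 1.74 mm.
The walls prevent any net length change, so an axial force P (same in every segment) develops. Compatibility: P · Σ Lᵢ/(AᵢEᵢ) = δ_free.
Σ Lᵢ/(AᵢEᵢ) = 550/(500×200×10³) + 370/(1975×200×10³) + 575/(215×32×10³) = 9.001×10⁻⁵ mm/N.
P = 1.74 / 9.001×10⁻⁵ = 19330 N = 19.33 kN, tensile.
σ_{steel} = P / A = 19330 / 1975 = 9.787 MPa.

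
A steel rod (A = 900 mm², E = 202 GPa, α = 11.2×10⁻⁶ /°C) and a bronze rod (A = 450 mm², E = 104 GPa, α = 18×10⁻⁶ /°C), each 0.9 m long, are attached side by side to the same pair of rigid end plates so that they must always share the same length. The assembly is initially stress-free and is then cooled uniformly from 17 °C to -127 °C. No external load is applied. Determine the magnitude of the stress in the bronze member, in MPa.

Equilibrium of a rigid end plate with no external load gives equal and opposite internal forces ±P in the two members. Since α_{bronze} > α_{steel}, cooling drives the bronze into tension and the steel into compression.
Setting the final lengths equal and cancelling L: (α₁ − α₂)ΔT = P/(A₁E₁) + P/(A₂E₂).
|α₁ − α₂|·ΔT = 6.8×10⁻⁶ × 144 = 0.0009792.
1/(A₁E₁) + 1/(A₂E₂) = 1/(900×202×10³) + 1/(450×104×10³) = 2.687×10⁻⁸ N⁻¹.
So P = 0.0009792 / 2.687×10⁻⁸ = 36.44 kN.
σ_{bronze} = P/A₂ = 36440/450 = 80.99 MPa, tensile.

σ ≈ 81 MPa (tensile)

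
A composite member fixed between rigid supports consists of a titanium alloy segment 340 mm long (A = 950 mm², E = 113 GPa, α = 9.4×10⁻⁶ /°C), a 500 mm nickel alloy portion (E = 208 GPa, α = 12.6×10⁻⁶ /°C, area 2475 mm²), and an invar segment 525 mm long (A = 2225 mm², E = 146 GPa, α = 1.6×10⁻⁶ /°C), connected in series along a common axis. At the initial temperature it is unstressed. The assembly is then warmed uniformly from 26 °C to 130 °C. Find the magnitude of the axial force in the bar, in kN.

P ≈ 187 kN (compressive)

Free thermal expansion of the whole bar: Σ αᵢΔT Lᵢ = 9.4×10⁻⁶×104×340 + 12.6×10⁻⁶×104×500 + 1.6×10⁻⁶×104×525 = 1.075 mm.
The walls prevent any net length change, so an axial force P (same in every segment) develops. Compatibility: P · Σ Lᵢ/(AᵢEᵢ) = δ_free.
Σ Lᵢ/(AᵢEᵢ) = 340/(950×113×10³) + 500/(2475×208×10³) + 525/(2225×146×10³) = 5.755×10⁻⁶ mm/N.
So P = 1.075 / 5.755×10⁻⁶ = 186.8 kN, compressive.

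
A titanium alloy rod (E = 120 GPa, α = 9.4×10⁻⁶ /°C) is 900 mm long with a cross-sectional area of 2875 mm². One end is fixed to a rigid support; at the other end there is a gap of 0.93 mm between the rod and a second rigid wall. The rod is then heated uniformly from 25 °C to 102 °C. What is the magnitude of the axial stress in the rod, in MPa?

σ ≈ 0 MPa

Unrestrained expansion: δ_free = αΔT L = 9.4×10⁻⁶ × 77 × 900 = 0.6514 mm.
Since δ_free = 0.651 mm is less than the 0.93 mm gap, the rod never touches the wall. No axial force develops.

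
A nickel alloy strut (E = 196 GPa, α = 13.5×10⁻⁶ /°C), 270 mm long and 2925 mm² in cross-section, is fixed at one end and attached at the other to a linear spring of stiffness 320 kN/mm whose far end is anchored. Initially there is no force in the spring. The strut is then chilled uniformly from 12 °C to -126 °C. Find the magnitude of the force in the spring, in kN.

If the spring were absent the strut would shorten by αΔT L = 13.5×10⁻⁶ × 138 × 270 = 0.503 mm.
Let P be the tensile force in the spring. The strut extends elastically by PL/(AE) and the spring stretches by P/k; together these equal δ_free.
P [ L/(AE) + 1/k ] = δ_free → P [ 270/(2925×196×10³) + 1/(320×10³) ] = 0.503.
P = 0.503 / 3.596×10⁻⁶ = 139900 N.

P ≈ 140 kN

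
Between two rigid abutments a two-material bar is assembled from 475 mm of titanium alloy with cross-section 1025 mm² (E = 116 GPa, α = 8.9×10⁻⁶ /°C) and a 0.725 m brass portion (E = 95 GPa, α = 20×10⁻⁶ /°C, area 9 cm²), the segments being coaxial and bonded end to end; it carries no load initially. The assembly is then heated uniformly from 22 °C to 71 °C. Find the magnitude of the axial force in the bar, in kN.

P ≈ 73.6 kN (compressive)

With the walls removed the bar would change length by δ_free = Σ αᵢΔT Lᵢ = 8.9×10⁻⁶×49×475 + 20×10⁻⁶×49×725 = 0.9176 mm.
Since the ends are fixed, an axial force P builds up, equal in every segment, with P · Σ Lᵢ/(AᵢEᵢ) = δ_free.
The series flexibility is Σ Lᵢ/(AᵢEᵢ) = 475/(1025×116×10³) + 725/(900×95×10³) = 1.247×10⁻⁵ mm/N.
P = 0.9176 / 1.247×10⁻⁵ = 73560 N = 73.56 kN, compressive.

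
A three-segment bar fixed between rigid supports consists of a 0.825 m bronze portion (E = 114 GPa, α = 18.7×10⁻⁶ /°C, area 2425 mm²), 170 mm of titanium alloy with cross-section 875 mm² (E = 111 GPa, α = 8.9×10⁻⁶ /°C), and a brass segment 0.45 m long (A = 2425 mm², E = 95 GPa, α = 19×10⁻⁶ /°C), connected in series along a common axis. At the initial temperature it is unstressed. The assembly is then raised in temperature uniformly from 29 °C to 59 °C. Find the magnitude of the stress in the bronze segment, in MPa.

Free thermal expansion of the whole bar: Σ αᵢΔT Lᵢ = 18.7×10⁻⁶×30×825 + 8.9×10⁻⁶×30×170 + 19×10⁻⁶×30×450 = 0.7647 mm.
Since the ends are fixed, an axial force P builds up, equal in every segment, with P · Σ Lᵢ/(AᵢEᵢ) = δ_free.
The series flexibility is Σ Lᵢ/(AᵢEᵢ) = 825/(2425×114×10³) + 170/(875×111×10³) + 450/(2425×95×10³) = 6.688×10⁻⁶ mm/N.
So P = 0.7647 / 6.688×10⁻⁶ = 114.3 kN, compressive.
σ_{bronze} = P / A = 114300 / 2425 = 47.15 MPa.

σ ≈ 47.2 MPa (compressive)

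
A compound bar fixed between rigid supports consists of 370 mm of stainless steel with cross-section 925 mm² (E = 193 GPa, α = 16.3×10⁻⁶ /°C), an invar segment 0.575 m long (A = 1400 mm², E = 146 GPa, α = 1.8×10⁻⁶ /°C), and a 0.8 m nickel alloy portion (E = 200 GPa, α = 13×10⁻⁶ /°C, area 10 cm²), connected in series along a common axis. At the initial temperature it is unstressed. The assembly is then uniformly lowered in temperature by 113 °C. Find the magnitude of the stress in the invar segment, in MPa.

σ ≈ 159 MPa (tensile)

With the walls removed the bar would change length by δ_free = Σ αᵢΔT Lᵢ = 16.3×10⁻⁶×113×370 + 1.8×10⁻⁶×113×575 + 13×10⁻⁶×113×800 = 1.974 mm.
The walls prevent any net length change, so an axial force P (same in every segment) develops. Compatibility: P · Σ Lᵢ/(AᵢEᵢ) = δ_free.
Σ Lᵢ/(AᵢEᵢ) = 370/(925×193×10³) + 575/(1400×146×10³) + 800/(1000×200×10³) = 8.886×10⁻⁶ mm/N.
P = 1.974 / 8.886×10⁻⁶ = 222100 N = 222.1 kN, tensile.
σ_{invar} = P / A = 222100 / 1400 = 158.7 MPa.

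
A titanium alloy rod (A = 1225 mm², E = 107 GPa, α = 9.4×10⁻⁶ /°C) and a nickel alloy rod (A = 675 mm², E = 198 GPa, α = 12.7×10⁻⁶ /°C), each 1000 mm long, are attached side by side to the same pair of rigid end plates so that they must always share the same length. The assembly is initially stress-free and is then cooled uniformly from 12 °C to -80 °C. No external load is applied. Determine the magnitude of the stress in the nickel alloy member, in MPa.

Both members must finish at the same length. With the larger α, the nickel alloy tends to over-contract; the plates restrain it, putting the nickel alloy in tension and the titanium alloy in compression. With no external load the two internal forces are equal and opposite, magnitude P.
Equating the net (thermal + elastic) strains gives |α₁ − α₂|·ΔT = P·[1/(A₁E₁) + 1/(A₂E₂)].
|α₁ − α₂|·ΔT = 3.3×10⁻⁶ × 92 = 0.0003036.
1/(A₁E₁) + 1/(A₂E₂) = 1/(1225×107×10³) + 1/(675×198×10³) = 1.511×10⁻⁸ N⁻¹.
P = 0.0003036 / 1.511×10⁻⁸ = 20090 N = 20.09 kN.
σ_{nickel alloy} = P/A₂ = 20090/675 = 29.76 MPa, tensile.

σ ≈ 29.8 MPa (tensile)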